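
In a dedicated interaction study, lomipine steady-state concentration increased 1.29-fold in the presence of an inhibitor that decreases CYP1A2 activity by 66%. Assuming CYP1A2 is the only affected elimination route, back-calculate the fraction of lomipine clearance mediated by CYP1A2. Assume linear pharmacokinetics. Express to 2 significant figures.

0.34

Let fm be the CYP1A2 fraction. New clearance relative to baseline = fm × 0.34 + (1 − fm).
Steady-state concentration ratio = 1 / (new CL fraction), so new CL fraction = 1 / 1.29 = 0.7752.
fm × 0.34 + 1 − fm = 0.7752  ⇒  fm × (0.34 − 1) = −0.2248  ⇒  fm = 0.34.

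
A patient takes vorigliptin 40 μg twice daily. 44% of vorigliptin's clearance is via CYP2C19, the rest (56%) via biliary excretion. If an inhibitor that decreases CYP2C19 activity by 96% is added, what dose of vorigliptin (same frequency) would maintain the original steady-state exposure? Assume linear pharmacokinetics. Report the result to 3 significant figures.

The CYP2C19 pathway (44% of clearance) falls to 0.04× activity: 0.44 × 0.04 = 0.0176.
The remaining 56% of clearance is unaffected.
CL_new/CL_old = 0.0176 + 0.56 = 0.5776.
To maintain the same steady-state level, dose must scale with clearance: new dose = 40 × 0.5776 = 23.1 μg.

23.1 μg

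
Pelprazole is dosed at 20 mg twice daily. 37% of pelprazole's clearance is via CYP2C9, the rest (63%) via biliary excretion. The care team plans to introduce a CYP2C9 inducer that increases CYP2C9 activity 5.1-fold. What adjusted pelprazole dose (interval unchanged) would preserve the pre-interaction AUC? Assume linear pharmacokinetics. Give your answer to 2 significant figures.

The CYP2C9 pathway (37% of clearance) increases to 5.1× activity: 0.37 × 5.1 = 1.887.
The remaining 63% of clearance is unaffected.
New clearance relative to baseline: 1.887 + 0.63 = 2.517.
To maintain the same steady-state level, dose must scale with clearance: new dose = 20 × 2.517 = 50 mg.

50 mg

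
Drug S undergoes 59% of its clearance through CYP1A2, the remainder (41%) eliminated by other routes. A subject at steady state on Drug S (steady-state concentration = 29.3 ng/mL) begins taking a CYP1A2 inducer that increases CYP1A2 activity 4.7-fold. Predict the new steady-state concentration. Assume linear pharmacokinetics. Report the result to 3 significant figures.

The CYP1A2 pathway (59% of clearance) is boosted to 4.7× activity: 0.59 × 4.7 = 2.773.
Non-CYP routes (41%) are unchanged.
CL_new/CL_old = 2.773 + 0.41 = 3.183.
Steady-state concentration ∝ 1/CL, so new value = 29.3 / 3.183 = 9.21 ng/mL.

9.21 ng/mL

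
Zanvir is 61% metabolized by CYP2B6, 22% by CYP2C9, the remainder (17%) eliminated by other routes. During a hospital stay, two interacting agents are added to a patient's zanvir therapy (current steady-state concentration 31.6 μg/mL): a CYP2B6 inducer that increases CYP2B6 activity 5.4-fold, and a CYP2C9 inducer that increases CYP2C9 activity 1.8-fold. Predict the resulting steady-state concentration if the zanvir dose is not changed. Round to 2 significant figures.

8.2 μg/mL

CYP2B6: 0.61 × 5.4 = 3.294
CYP2C9: 0.22 × 1.8 = 0.396
Other: 0.17 (unchanged)
CL_new/CL_old = 3.294 + 0.396 + 0.17 = 3.86.
Dividing the baseline by the relative clearance: 31.6 / 3.86 = 8.2 μg/mL.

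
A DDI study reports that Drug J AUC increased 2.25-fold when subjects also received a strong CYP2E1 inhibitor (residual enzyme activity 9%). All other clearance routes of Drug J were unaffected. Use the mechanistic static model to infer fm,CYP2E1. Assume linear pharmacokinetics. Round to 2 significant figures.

Let x = fm,CYP2E1. Because AUC ∝ 1/CL, relative clearance fell to 1/2.25 = 0.4444.
Only the CYP2E1 route changed, so 0.4444 = x·0.09 + (1 − x), giving x = 0.61.

0.61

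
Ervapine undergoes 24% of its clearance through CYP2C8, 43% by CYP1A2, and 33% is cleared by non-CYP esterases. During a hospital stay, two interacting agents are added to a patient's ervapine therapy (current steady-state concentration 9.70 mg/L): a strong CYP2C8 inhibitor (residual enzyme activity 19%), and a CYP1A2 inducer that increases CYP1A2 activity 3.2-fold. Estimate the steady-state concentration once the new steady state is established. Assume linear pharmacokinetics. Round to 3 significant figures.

The CYP2C8 pathway (24% of clearance) is reduced to 0.19× activity: 0.24 × 0.19 = 0.0456.
The CYP1A2 pathway (43% of clearance) is boosted to 3.2× activity: 0.43 × 3.2 = 1.376.
The remaining 33% of clearance is unaffected.
CL_new/CL_old = 0.0456 + 1.376 + 0.33 = 1.7516.
New steady-state concentration = 9.70 / 1.7516 = 5.54 mg/L (concentration scales inversely with clearance).

5.54 mg/L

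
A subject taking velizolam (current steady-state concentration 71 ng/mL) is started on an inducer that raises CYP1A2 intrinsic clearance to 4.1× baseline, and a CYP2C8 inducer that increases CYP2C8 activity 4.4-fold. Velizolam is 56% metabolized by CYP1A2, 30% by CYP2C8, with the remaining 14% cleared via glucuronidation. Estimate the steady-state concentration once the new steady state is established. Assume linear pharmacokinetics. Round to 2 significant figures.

19 ng/mL

The CYP1A2 pathway (56% of clearance) is boosted to 4.1× activity: 0.56 × 4.1 = 2.296.
The CYP2C8 pathway (30% of clearance) increases to 4.4× activity: 0.3 × 4.4 = 1.32.
The remaining 14% of clearance is unaffected.
Relative clearance = 2.296 + 1.32 + 0.14 = 3.756.
Steady-state concentration ∝ 1/CL: new value = 71 / 3.756 = 19 ng/mL.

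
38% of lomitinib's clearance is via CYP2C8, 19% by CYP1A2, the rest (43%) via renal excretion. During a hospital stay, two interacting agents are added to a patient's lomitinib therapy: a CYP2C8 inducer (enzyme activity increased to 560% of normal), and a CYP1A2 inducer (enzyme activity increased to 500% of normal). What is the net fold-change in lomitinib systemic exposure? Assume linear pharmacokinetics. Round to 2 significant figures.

CYP2C8: 0.38 × 5.6 = 2.128
CYP1A2: 0.19 × 5 = 0.95
Other: 0.43 (unchanged)
New clearance relative to baseline: 2.128 + 0.95 + 0.43 = 3.508.
Net systemic exposure ratio = 1 / 3.508 = 0.29.

0.29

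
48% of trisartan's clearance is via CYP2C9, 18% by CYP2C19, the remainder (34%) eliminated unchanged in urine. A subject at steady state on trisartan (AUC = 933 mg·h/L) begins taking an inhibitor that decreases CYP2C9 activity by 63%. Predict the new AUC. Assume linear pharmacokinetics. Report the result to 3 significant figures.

1.34 × 10³ mg·h/L

The CYP2C9 pathway (48% of clearance) falls to 0.37× activity: 0.48 × 0.37 = 0.1776.
CYP2C19 (18%) and the residual 34% are unaffected.
CL_new/CL_old = 0.1776 + 0.18 + 0.34 = 0.6976.
With dosing unchanged, AUC scales as 1/CL: 933 / 0.6976 = 1.34 × 10³ mg·h/L.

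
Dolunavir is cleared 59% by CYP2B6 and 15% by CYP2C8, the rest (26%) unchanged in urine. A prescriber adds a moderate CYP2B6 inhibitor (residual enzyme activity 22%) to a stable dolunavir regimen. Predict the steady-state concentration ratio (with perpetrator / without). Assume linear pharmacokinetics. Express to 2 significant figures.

1.9

The CYP2B6 pathway (59% of clearance) falls to 0.22× activity: 0.59 × 0.22 = 0.1298.
CYP2C8 (15%) and the residual 26% are unaffected.
Relative clearance = 0.1298 + 0.15 + 0.26 = 0.5398.
Steady-state concentration is inversely proportional to clearance, so the fold-change is 1 / 0.5398 = 1.9.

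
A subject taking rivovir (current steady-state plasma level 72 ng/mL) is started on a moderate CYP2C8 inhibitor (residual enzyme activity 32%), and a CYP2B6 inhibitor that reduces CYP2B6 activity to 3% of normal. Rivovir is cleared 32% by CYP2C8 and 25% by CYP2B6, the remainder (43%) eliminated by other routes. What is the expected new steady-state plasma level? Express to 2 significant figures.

CYP2C8: 0.32 × 0.32 = 0.1024
CYP2B6: 0.25 × 0.03 = 0.0075
Other: 0.43 (unchanged)
CL_new/CL_old = 0.1024 + 0.0075 + 0.43 = 0.5399.
Dividing the baseline by the relative clearance: 72 / 0.5399 = 1.3 × 10² ng/mL.

1.3 × 10² ng/mL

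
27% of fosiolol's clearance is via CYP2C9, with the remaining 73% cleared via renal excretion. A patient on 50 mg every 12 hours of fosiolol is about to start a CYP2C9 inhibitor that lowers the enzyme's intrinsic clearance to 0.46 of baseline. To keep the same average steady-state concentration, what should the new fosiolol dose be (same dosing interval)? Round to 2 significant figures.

The CYP2C9 pathway (27% of clearance) is reduced to 0.46× activity: 0.27 × 0.46 = 0.1242.
The remaining 73% of clearance is unaffected.
New clearance relative to baseline: 0.1242 + 0.73 = 0.8542.
Exposure is unchanged when dose changes in proportion to clearance. New dose = 50 mg × 0.8542 = 43 mg.

43 mg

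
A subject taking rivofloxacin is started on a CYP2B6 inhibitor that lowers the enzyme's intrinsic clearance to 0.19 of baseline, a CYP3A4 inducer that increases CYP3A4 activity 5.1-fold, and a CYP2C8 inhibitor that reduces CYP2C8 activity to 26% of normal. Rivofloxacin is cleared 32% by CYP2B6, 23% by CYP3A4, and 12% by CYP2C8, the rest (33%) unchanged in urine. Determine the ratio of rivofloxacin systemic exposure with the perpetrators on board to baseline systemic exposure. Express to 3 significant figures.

0.627

The CYP2B6 pathway (32% of clearance) is reduced to 0.19× activity: 0.32 × 0.19 = 0.0608.
The CYP3A4 pathway (23% of clearance) rises to 5.1× activity: 0.23 × 5.1 = 1.173.
The CYP2C8 pathway (12% of clearance) drops to 0.26× activity: 0.12 × 0.26 = 0.0312.
Non-CYP routes (33%) are unchanged.
New clearance relative to baseline: 0.0608 + 1.173 + 0.0312 + 0.33 = 1.595.
Systemic exposure ∝ 1/CL: fold-change = 1 / 1.595 = 0.627.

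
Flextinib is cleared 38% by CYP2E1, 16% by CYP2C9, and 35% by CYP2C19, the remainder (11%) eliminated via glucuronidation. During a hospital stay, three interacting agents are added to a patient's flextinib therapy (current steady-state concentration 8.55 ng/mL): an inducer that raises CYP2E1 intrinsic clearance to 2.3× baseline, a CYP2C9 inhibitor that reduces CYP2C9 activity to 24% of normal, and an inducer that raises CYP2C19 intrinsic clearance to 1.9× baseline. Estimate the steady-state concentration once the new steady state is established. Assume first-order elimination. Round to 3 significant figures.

5.07 ng/mL

CYP2E1: 0.38 × 2.3 = 0.874
CYP2C9: 0.16 × 0.24 = 0.0384
CYP2C19: 0.35 × 1.9 = 0.665
Other: 0.11 (unchanged)
Relative clearance = 0.874 + 0.0384 + 0.665 + 0.11 = 1.6874.
New steady-state concentration = 8.55 / 1.6874 = 5.07 ng/mL (concentration scales inversely with clearance).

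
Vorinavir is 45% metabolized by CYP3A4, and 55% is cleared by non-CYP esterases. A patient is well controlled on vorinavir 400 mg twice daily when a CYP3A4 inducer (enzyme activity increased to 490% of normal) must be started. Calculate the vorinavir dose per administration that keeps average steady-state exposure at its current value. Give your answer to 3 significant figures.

The CYP3A4 pathway (45% of clearance) rises to 4.9× activity: 0.45 × 4.9 = 2.205.
Non-CYP routes (55%) are unchanged.
CL_new/CL_old = 2.205 + 0.55 = 2.755.
Exposure is unchanged when dose changes in proportion to clearance. New dose = 400 mg × 2.755 = 1.10 × 10³ mg.

1.10 × 10³ mg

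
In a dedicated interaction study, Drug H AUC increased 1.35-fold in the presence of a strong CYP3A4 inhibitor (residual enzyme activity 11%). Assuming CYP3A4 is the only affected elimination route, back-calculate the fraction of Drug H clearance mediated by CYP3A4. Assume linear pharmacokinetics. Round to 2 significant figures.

Call the CYP3A4 fraction fm. After the interaction, CL_new/CL_old = fm × 0.11 + (1 − fm).
AUC ratio = 1 / (new CL fraction), so new CL fraction = 1 / 1.35 = 0.7407.
fm × 0.11 + 1 − fm = 0.7407  ⇒  fm × (0.11 − 1) = −0.2593  ⇒  fm = 0.29.

0.29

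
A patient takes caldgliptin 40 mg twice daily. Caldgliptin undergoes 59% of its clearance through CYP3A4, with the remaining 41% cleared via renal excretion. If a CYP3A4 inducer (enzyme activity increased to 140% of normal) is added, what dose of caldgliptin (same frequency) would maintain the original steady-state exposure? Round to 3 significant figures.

49.4 mg

CYP3A4: 0.59 × 1.4 = 0.826
Other: 0.41 (unchanged)
CL_new/CL_old = 0.826 + 0.41 = 1.236.
To maintain the same steady-state level, dose must scale with clearance: new dose = 40 × 1.236 = 49.4 mg.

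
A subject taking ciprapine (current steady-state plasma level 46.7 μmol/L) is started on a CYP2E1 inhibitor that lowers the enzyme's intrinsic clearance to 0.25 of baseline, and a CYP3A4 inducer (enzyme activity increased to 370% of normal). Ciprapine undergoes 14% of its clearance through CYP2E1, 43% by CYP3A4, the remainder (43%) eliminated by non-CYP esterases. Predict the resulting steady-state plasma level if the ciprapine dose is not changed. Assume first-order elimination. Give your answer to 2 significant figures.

23 μmol/L

The CYP2E1 pathway (14% of clearance) falls to 0.25× activity: 0.14 × 0.25 = 0.035.
The CYP3A4 pathway (43% of clearance) rises to 3.7× activity: 0.43 × 3.7 = 1.591.
Non-CYP routes (43%) are unchanged.
CL_new/CL_old = 0.035 + 1.591 + 0.43 = 2.056.
Dividing the baseline by the relative clearance: 46.7 / 2.056 = 23 μmol/L.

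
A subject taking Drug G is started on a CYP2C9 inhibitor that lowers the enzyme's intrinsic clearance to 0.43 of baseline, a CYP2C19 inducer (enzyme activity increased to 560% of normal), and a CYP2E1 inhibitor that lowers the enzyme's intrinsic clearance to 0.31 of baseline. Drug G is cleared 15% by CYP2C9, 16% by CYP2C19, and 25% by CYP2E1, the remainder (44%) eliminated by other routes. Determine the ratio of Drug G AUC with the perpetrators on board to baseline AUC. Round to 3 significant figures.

The CYP2C9 pathway (15% of clearance) falls to 0.43× activity: 0.15 × 0.43 = 0.0645.
The CYP2C19 pathway (16% of clearance) rises to 5.6× activity: 0.16 × 5.6 = 0.896.
The CYP2E1 pathway (25% of clearance) drops to 0.31× activity: 0.25 × 0.31 = 0.0775.
Non-CYP routes (44%) are unchanged.
Relative clearance = 0.0645 + 0.896 + 0.0775 + 0.44 = 1.478.
AUC ∝ 1/CL: fold-change = 1 / 1.478 = 0.677.

0.677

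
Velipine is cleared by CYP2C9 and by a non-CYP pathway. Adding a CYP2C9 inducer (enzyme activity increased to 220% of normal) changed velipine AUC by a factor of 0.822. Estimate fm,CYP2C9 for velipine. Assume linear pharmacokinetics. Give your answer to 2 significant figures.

0.18

Let x = fm,CYP2C9. Because AUC ∝ 1/CL, relative clearance rose to 1/0.822 = 1.217.
Setting x·2.2 + (1 − x) = 1.217 and solving: x = (1.217 − 1)/(2.2 − 1) = 0.18.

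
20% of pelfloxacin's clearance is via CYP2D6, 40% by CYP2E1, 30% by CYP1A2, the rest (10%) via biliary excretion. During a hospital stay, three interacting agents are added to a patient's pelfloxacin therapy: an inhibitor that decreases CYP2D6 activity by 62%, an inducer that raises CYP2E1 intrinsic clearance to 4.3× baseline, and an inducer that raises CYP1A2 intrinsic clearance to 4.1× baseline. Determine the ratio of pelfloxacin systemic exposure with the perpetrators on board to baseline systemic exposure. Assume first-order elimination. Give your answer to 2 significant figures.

The CYP2D6 pathway (20% of clearance) is reduced to 0.38× activity: 0.2 × 0.38 = 0.076.
The CYP2E1 pathway (40% of clearance) is boosted to 4.3× activity: 0.4 × 4.3 = 1.72.
The CYP1A2 pathway (30% of clearance) is boosted to 4.1× activity: 0.3 × 4.1 = 1.23.
The remaining 10% of clearance is unaffected.
Relative clearance = 0.076 + 1.72 + 1.23 + 0.1 = 3.126.
Systemic exposure ∝ 1/CL: fold-change = 1 / 3.126 = 0.32.

0.32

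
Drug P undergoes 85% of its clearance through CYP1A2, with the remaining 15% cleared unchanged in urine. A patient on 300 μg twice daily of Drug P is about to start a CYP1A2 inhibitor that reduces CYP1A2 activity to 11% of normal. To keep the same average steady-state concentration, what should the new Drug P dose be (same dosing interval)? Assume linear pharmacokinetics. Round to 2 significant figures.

73 μg

The CYP1A2 pathway (85% of clearance) falls to 0.11× activity: 0.85 × 0.11 = 0.0935.
Non-CYP routes (15%) are unchanged.
New clearance relative to baseline: 0.0935 + 0.15 = 0.2435.
To maintain the same steady-state level, dose must scale with clearance: new dose = 300 × 0.2435 = 73 μg.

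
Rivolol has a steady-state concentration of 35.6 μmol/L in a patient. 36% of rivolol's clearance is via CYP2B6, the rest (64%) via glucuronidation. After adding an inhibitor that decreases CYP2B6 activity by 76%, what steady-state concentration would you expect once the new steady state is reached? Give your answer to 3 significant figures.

The CYP2B6 pathway (36% of clearance) falls to 0.24× activity: 0.36 × 0.24 = 0.0864.
The remaining 64% of clearance is unaffected.
CL_new/CL_old = 0.0864 + 0.64 = 0.7264.
With dosing unchanged, steady-state concentration scales as 1/CL: 35.6 / 0.7264 = 49.0 μmol/L.

49.0 μmol/L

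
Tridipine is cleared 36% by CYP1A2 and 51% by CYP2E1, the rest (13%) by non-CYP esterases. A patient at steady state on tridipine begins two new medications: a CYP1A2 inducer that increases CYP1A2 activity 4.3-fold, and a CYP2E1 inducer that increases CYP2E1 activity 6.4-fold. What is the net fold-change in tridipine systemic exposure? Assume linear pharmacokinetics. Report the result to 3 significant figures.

The CYP1A2 pathway (36% of clearance) rises to 4.3× activity: 0.36 × 4.3 = 1.548.
The CYP2E1 pathway (51% of clearance) is boosted to 6.4× activity: 0.51 × 6.4 = 3.264.
Non-CYP routes (13%) are unchanged.
New clearance relative to baseline: 1.548 + 3.264 + 0.13 = 4.942.
Because systemic exposure varies inversely with clearance, the combined effect is 1 / 4.942 = 0.202.

0.202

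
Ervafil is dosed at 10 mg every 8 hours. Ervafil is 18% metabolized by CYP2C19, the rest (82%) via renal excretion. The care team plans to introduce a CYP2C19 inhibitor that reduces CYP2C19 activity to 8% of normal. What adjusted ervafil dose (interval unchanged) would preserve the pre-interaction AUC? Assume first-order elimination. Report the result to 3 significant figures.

The CYP2C19 pathway (18% of clearance) is reduced to 0.08× activity: 0.18 × 0.08 = 0.0144.
The remaining 82% of clearance is unaffected.
Relative clearance = 0.0144 + 0.82 = 0.8344.
Css,avg = (dose rate)/CL, so holding Css fixed requires dose ∝ CL: 10 × 0.8344 = 8.34 mg.

8.34 mg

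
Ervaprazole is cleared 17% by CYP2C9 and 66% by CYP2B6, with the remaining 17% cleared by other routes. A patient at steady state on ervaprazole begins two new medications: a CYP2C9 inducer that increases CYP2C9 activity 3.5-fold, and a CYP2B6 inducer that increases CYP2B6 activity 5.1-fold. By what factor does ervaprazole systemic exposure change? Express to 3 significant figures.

0.242

The CYP2C9 pathway (17% of clearance) increases to 3.5× activity: 0.17 × 3.5 = 0.595.
The CYP2B6 pathway (66% of clearance) rises to 5.1× activity: 0.66 × 5.1 = 3.366.
Non-CYP routes (17%) are unchanged.
CL_new/CL_old = 0.595 + 3.366 + 0.17 = 4.131.
Net systemic exposure ratio = 1 / 4.131 = 0.242.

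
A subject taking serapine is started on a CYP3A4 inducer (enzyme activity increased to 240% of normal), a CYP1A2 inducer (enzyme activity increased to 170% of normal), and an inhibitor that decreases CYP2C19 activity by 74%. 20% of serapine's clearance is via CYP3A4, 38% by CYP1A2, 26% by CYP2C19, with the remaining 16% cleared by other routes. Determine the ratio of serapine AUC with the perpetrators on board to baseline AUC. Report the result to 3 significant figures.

0.739

CYP3A4: 0.2 × 2.4 = 0.48
CYP1A2: 0.38 × 1.7 = 0.646
CYP2C19: 0.26 × 0.26 = 0.0676
Other: 0.16 (unchanged)
New clearance relative to baseline: 0.48 + 0.646 + 0.0676 + 0.16 = 1.3536.
Because AUC varies inversely with clearance, the combined effect is 1 / 1.3536 = 0.739.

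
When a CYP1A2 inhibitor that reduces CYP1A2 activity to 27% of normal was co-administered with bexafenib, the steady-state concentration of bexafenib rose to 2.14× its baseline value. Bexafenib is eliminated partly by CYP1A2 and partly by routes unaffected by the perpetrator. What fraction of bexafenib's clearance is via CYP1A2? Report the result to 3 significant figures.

0.730

Let x = fm,CYP1A2. Because steady-state concentration ∝ 1/CL, relative clearance fell to 1/2.14 = 0.4673.
Setting x·0.27 + (1 − x) = 0.4673 and solving: x = (0.4673 − 1)/(0.27 − 1) = 0.730.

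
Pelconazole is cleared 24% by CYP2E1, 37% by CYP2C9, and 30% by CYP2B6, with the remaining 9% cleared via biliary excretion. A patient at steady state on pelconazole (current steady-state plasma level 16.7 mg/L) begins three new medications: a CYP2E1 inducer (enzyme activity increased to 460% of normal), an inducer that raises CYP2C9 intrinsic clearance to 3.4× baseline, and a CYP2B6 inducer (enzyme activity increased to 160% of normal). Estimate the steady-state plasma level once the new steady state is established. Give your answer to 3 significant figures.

CYP2E1: 0.24 × 4.6 = 1.104
CYP2C9: 0.37 × 3.4 = 1.258
CYP2B6: 0.3 × 1.6 = 0.48
Other: 0.09 (unchanged)
New clearance relative to baseline: 1.104 + 1.258 + 0.48 + 0.09 = 2.932.
Steady-state plasma level ∝ 1/CL: new value = 16.7 / 2.932 = 5.70 mg/L.

5.70 mg/L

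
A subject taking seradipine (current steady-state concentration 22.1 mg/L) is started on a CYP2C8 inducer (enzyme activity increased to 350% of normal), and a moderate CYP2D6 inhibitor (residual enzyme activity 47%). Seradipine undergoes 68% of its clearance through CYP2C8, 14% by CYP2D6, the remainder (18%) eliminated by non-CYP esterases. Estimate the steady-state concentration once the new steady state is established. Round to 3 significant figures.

8.42 mg/L

CYP2C8: 0.68 × 3.5 = 2.38
CYP2D6: 0.14 × 0.47 = 0.0658
Other: 0.18 (unchanged)
CL_new/CL_old = 2.38 + 0.0658 + 0.18 = 2.6258.
New steady-state concentration = 22.1 / 2.6258 = 8.42 mg/L (concentration scales inversely with clearance).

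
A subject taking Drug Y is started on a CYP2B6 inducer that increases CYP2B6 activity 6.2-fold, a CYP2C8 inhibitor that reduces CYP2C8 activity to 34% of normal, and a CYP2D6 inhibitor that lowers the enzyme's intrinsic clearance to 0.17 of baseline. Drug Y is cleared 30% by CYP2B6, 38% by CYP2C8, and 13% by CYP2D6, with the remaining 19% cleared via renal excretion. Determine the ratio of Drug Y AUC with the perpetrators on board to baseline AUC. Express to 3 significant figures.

0.454

The CYP2B6 pathway (30% of clearance) increases to 6.2× activity: 0.3 × 6.2 = 1.86.
The CYP2C8 pathway (38% of clearance) falls to 0.34× activity: 0.38 × 0.34 = 0.1292.
The CYP2D6 pathway (13% of clearance) drops to 0.17× activity: 0.13 × 0.17 = 0.0221.
Non-CYP routes (19%) are unchanged.
Relative clearance = 1.86 + 0.1292 + 0.0221 + 0.19 = 2.2013.
Net AUC ratio = 1 / 2.2013 = 0.454.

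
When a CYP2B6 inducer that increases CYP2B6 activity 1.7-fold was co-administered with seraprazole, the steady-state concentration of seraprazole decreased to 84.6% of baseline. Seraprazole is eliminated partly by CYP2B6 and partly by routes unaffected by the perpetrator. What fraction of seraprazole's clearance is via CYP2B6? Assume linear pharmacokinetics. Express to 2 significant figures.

0.26

Let x = fm,CYP2B6. Because steady-state concentration ∝ 1/CL, relative clearance rose to 1/0.846 = 1.182.
Setting x·1.7 + (1 − x) = 1.182 and solving: x = (1.182 − 1)/(1.7 − 1) = 0.26.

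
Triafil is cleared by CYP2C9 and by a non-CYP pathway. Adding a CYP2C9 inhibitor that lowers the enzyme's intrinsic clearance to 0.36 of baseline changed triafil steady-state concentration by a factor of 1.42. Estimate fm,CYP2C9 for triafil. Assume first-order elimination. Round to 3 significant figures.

CL'/CL = 1 / 1.42 = 0.7042
0.36·fm + (1 − fm) = 0.7042
fm = (0.7042 − 1) / (0.36 − 1) = 0.462

0.462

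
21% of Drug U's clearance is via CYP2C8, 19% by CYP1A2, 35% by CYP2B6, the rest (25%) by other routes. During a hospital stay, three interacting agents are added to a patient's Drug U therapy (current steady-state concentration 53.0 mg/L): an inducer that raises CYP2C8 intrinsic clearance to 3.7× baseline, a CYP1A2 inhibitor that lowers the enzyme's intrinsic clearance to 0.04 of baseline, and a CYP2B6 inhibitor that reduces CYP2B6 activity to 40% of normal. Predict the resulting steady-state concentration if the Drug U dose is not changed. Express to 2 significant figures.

The CYP2C8 pathway (21% of clearance) is boosted to 3.7× activity: 0.21 × 3.7 = 0.777.
The CYP1A2 pathway (19% of clearance) falls to 0.04× activity: 0.19 × 0.04 = 0.0076.
The CYP2B6 pathway (35% of clearance) drops to 0.4× activity: 0.35 × 0.4 = 0.14.
Non-CYP routes (25%) are unchanged.
CL_new/CL_old = 0.777 + 0.0076 + 0.14 + 0.25 = 1.1746.
New steady-state concentration = 53.0 / 1.1746 = 45 mg/L (concentration scales inversely with clearance).

45 mg/L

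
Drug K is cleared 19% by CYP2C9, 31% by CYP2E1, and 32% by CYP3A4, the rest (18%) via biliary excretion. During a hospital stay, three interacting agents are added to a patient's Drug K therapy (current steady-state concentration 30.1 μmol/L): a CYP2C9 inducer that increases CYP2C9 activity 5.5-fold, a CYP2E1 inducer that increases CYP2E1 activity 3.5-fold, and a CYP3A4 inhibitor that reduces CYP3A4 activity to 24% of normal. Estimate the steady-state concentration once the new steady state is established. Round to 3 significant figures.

The CYP2C9 pathway (19% of clearance) rises to 5.5× activity: 0.19 × 5.5 = 1.045.
The CYP2E1 pathway (31% of clearance) rises to 3.5× activity: 0.31 × 3.5 = 1.085.
The CYP3A4 pathway (32% of clearance) falls to 0.24× activity: 0.32 × 0.24 = 0.0768.
The remaining 18% of clearance is unaffected.
New clearance relative to baseline: 1.045 + 1.085 + 0.0768 + 0.18 = 2.3868.
New steady-state concentration = 30.1 / 2.3868 = 12.6 μmol/L (concentration scales inversely with clearance).

12.6 μmol/L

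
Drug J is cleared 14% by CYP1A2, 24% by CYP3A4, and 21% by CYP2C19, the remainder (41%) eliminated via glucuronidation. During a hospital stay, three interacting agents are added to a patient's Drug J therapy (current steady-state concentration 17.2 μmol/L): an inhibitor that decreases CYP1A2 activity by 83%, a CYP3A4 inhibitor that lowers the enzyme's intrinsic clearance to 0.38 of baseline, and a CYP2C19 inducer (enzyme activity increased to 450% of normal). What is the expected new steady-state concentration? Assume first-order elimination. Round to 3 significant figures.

The CYP1A2 pathway (14% of clearance) is reduced to 0.17× activity: 0.14 × 0.17 = 0.0238.
The CYP3A4 pathway (24% of clearance) falls to 0.38× activity: 0.24 × 0.38 = 0.0912.
The CYP2C19 pathway (21% of clearance) rises to 4.5× activity: 0.21 × 4.5 = 0.945.
Non-CYP routes (41%) are unchanged.
Relative clearance = 0.0238 + 0.0912 + 0.945 + 0.41 = 1.47.
Dividing the baseline by the relative clearance: 17.2 / 1.47 = 11.7 μmol/L.

11.7 μmol/L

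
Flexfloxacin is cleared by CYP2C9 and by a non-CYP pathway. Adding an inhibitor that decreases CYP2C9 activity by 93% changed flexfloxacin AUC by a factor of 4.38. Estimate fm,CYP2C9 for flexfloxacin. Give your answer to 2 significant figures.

Call the CYP2C9 fraction fm. After the interaction, CL_new/CL_old = fm × 0.07 + (1 − fm).
AUC ratio = 1 / (new CL fraction), so new CL fraction = 1 / 4.38 = 0.2283.
fm × 0.07 + 1 − fm = 0.2283  ⇒  fm × (0.07 − 1) = −0.7717  ⇒  fm = 0.83.

0.83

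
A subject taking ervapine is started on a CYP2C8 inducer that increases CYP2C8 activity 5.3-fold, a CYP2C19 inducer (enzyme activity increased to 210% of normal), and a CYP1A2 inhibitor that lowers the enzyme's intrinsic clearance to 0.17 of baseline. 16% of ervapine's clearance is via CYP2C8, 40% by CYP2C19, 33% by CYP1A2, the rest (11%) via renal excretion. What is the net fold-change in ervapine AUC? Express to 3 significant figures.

The CYP2C8 pathway (16% of clearance) rises to 5.3× activity: 0.16 × 5.3 = 0.848.
The CYP2C19 pathway (40% of clearance) is boosted to 2.1× activity: 0.4 × 2.1 = 0.84.
The CYP1A2 pathway (33% of clearance) drops to 0.17× activity: 0.33 × 0.17 = 0.0561.
Non-CYP routes (11%) are unchanged.
New clearance relative to baseline: 0.848 + 0.84 + 0.0561 + 0.11 = 1.8541.
AUC ∝ 1/CL: fold-change = 1 / 1.8541 = 0.539.

0.539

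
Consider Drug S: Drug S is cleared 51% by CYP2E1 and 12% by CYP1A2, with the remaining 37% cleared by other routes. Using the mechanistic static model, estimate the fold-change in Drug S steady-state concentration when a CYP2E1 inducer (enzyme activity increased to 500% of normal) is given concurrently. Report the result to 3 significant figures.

0.329

The CYP2E1 pathway (51% of clearance) is boosted to 5× activity: 0.51 × 5 = 2.55.
CYP1A2 (12%) and the residual 37% are unaffected.
CL_new/CL_old = 2.55 + 0.12 + 0.37 = 3.04.
Steady-state concentration ratio = CL_old/CL_new = 1 / 3.04 = 0.329.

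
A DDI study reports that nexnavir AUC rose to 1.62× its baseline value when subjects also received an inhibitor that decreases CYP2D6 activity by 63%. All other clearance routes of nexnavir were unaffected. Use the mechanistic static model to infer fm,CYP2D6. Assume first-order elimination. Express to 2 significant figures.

CL'/CL = 1 / 1.62 = 0.6173
0.37·fm + (1 − fm) = 0.6173
fm = (0.6173 − 1) / (0.37 − 1) = 0.61

0.61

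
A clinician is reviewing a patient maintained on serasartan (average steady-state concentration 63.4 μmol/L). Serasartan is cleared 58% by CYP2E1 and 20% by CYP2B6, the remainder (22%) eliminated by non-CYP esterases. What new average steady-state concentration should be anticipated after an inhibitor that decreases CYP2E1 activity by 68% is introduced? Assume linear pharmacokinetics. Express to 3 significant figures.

The CYP2E1 pathway (58% of clearance) falls to 0.32× activity: 0.58 × 0.32 = 0.1856.
CYP2B6 (20%) and the residual 22% are unaffected.
New clearance relative to baseline: 0.1856 + 0.2 + 0.22 = 0.6056.
Average steady-state concentration ∝ 1/CL, so new value = 63.4 / 0.6056 = 105 μmol/L.

105 μmol/L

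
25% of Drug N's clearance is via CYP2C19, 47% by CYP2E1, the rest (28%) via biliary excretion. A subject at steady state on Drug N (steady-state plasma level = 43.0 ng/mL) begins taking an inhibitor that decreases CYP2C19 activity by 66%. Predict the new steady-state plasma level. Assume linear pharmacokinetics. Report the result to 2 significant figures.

51 ng/mL

The CYP2C19 pathway (25% of clearance) drops to 0.34× activity: 0.25 × 0.34 = 0.085.
CYP2E1 (47%) and the residual 28% are unaffected.
CL_new/CL_old = 0.085 + 0.47 + 0.28 = 0.835.
Steady-state plasma level ∝ 1/CL, so new value = 43.0 / 0.835 = 51 ng/mL.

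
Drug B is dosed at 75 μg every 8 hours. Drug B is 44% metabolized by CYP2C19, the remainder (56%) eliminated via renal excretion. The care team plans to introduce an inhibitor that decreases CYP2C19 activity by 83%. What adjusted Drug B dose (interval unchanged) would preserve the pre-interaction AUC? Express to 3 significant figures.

47.6 μg

CYP2C19: 0.44 × 0.17 = 0.0748
Other: 0.56 (unchanged)
New clearance relative to baseline: 0.0748 + 0.56 = 0.6348.
Exposure is unchanged when dose changes in proportion to clearance. New dose = 75 μg × 0.6348 = 47.6 μg.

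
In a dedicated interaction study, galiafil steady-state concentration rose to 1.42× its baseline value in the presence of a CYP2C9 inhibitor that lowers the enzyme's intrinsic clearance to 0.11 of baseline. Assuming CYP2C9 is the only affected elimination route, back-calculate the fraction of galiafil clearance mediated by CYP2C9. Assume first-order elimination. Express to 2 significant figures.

Let fm be the CYP2C9 fraction. New clearance relative to baseline = fm × 0.11 + (1 − fm).
Steady-state concentration ratio = 1 / (new CL fraction), so new CL fraction = 1 / 1.42 = 0.7042.
fm × 0.11 + 1 − fm = 0.7042  ⇒  fm × (0.11 − 1) = −0.2958  ⇒  fm = 0.33.

0.33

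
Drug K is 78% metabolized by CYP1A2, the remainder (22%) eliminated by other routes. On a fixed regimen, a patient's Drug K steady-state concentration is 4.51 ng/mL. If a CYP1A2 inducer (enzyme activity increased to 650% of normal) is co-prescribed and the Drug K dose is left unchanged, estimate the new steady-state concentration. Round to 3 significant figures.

0.853 ng/mL

CYP1A2: 0.78 × 6.5 = 5.07
Other: 0.22 (unchanged)
New clearance relative to baseline: 5.07 + 0.22 = 5.29.
New steady-state concentration = baseline ÷ relative clearance = 4.51 / 5.29 = 0.853 ng/mL.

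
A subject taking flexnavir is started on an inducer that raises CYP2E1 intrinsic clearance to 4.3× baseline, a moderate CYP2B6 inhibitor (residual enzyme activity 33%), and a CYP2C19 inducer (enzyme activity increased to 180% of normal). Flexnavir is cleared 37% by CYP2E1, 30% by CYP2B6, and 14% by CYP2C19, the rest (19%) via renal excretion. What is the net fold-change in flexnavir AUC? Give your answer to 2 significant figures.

The CYP2E1 pathway (37% of clearance) is boosted to 4.3× activity: 0.37 × 4.3 = 1.591.
The CYP2B6 pathway (30% of clearance) is reduced to 0.33× activity: 0.3 × 0.33 = 0.099.
The CYP2C19 pathway (14% of clearance) rises to 1.8× activity: 0.14 × 1.8 = 0.252.
The remaining 19% of clearance is unaffected.
Relative clearance = 1.591 + 0.099 + 0.252 + 0.19 = 2.132.
AUC ∝ 1/CL: fold-change = 1 / 2.132 = 0.47.

0.47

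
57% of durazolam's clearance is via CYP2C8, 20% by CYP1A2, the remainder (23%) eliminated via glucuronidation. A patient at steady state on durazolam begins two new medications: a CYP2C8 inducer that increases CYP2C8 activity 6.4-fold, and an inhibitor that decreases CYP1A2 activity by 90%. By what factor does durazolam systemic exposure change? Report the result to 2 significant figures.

CYP2C8: 0.57 × 6.4 = 3.648
CYP1A2: 0.2 × 0.1 = 0.02
Other: 0.23 (unchanged)
Relative clearance = 3.648 + 0.02 + 0.23 = 3.898.
Systemic exposure ∝ 1/CL: fold-change = 1 / 3.898 = 0.26.

0.26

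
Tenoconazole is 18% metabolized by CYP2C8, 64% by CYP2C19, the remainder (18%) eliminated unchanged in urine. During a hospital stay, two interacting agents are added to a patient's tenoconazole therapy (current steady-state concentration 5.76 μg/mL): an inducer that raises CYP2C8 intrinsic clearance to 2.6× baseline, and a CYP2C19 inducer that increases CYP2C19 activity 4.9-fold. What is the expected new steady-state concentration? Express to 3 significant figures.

1.52 μg/mL

CYP2C8: 0.18 × 2.6 = 0.468
CYP2C19: 0.64 × 4.9 = 3.136
Other: 0.18 (unchanged)
New clearance relative to baseline: 0.468 + 3.136 + 0.18 = 3.784.
Dividing the baseline by the relative clearance: 5.76 / 3.784 = 1.52 μg/mL.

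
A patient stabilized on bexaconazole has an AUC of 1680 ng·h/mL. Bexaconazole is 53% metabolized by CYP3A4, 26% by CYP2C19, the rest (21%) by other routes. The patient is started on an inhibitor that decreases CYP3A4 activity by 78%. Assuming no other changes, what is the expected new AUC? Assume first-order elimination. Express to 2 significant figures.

2.9 × 10³ ng·h/mL

CYP3A4: 0.53 × 0.22 = 0.1166
CYP2C19: 0.26 (unchanged)
Other: 0.21 (unchanged)
Relative clearance = 0.1166 + 0.26 + 0.21 = 0.5866.
AUC ∝ 1/CL, so new value = 1680 / 0.5866 = 2.9 × 10³ ng·h/mL.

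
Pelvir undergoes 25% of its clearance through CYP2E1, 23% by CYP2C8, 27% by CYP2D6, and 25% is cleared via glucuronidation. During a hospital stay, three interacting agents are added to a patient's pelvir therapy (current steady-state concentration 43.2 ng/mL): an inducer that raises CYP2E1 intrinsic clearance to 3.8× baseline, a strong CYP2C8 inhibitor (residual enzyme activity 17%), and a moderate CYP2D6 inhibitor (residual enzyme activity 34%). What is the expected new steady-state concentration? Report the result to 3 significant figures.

32.5 ng/mL

The CYP2E1 pathway (25% of clearance) increases to 3.8× activity: 0.25 × 3.8 = 0.95.
The CYP2C8 pathway (23% of clearance) falls to 0.17× activity: 0.23 × 0.17 = 0.0391.
The CYP2D6 pathway (27% of clearance) is reduced to 0.34× activity: 0.27 × 0.34 = 0.0918.
Non-CYP routes (25%) are unchanged.
New clearance relative to baseline: 0.95 + 0.0391 + 0.0918 + 0.25 = 1.3309.
New steady-state concentration = 43.2 / 1.3309 = 32.5 ng/mL (concentration scales inversely with clearance).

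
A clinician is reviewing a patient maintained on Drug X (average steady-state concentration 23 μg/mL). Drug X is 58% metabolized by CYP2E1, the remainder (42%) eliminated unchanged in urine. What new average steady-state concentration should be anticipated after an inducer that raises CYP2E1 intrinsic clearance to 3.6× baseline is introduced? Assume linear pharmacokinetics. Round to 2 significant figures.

9.2 μg/mL

The CYP2E1 pathway (58% of clearance) is boosted to 3.6× activity: 0.58 × 3.6 = 2.088.
Non-CYP routes (42%) are unchanged.
New clearance relative to baseline: 2.088 + 0.42 = 2.508.
Average steady-state concentration ∝ 1/CL, so new value = 23 / 2.508 = 9.2 μg/mL.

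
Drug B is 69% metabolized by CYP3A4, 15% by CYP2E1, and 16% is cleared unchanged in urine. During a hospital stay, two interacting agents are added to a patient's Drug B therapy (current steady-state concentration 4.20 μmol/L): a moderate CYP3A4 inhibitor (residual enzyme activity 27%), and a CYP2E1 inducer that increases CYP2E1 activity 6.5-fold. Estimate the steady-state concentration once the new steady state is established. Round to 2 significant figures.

CYP3A4: 0.69 × 0.27 = 0.1863
CYP2E1: 0.15 × 6.5 = 0.975
Other: 0.16 (unchanged)
CL_new/CL_old = 0.1863 + 0.975 + 0.16 = 1.3213.
Dividing the baseline by the relative clearance: 4.20 / 1.3213 = 3.2 μmol/L.

3.2 μmol/L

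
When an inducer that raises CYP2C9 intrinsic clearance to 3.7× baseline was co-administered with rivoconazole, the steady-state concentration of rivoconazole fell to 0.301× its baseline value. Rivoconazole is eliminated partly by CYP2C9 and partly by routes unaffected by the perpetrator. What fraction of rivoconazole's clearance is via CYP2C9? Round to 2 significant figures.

0.86

CL'/CL = 1 / 0.301 = 3.322
3.7·fm + (1 − fm) = 3.322
fm = (3.322 − 1) / (3.7 − 1) = 0.86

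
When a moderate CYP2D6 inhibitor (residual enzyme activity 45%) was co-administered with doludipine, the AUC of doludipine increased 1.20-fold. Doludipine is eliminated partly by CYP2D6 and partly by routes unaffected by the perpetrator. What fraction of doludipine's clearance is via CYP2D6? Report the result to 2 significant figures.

0.30

CL'/CL = 1 / 1.20 = 0.8333
0.45·fm + (1 − fm) = 0.8333
fm = (0.8333 − 1) / (0.45 − 1) = 0.30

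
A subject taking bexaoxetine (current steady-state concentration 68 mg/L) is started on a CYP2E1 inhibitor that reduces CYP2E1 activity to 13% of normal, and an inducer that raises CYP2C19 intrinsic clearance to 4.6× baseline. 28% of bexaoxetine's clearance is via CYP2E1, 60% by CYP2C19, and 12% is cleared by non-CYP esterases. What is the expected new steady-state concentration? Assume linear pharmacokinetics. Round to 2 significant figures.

CYP2E1: 0.28 × 0.13 = 0.0364
CYP2C19: 0.6 × 4.6 = 2.76
Other: 0.12 (unchanged)
Relative clearance = 0.0364 + 2.76 + 0.12 = 2.9164.
Dividing the baseline by the relative clearance: 68 / 2.9164 = 23 mg/L.

23 mg/L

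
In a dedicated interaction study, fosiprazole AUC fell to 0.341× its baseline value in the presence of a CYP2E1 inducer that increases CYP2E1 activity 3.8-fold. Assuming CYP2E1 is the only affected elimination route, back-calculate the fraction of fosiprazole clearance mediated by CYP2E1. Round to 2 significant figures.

Call the CYP2E1 fraction fm. After the interaction, CL_new/CL_old = fm × 3.8 + (1 − fm).
AUC ratio = 1 / (new CL fraction), so new CL fraction = 1 / 0.341 = 2.933.
fm × 3.8 + 1 − fm = 2.933  ⇒  fm × (3.8 − 1) = 1.933  ⇒  fm = 0.69.

0.69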